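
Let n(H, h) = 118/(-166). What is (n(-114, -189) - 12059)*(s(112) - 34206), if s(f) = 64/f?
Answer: 239666902728/581 ≈ 4.1251e+8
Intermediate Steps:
n(H, h) = -59/83 (n(H, h) = 118*(-1/166) = -59/83)
(n(-114, -189) - 12059)*(s(112) - 34206) = (-59/83 - 12059)*(64/112 - 34206) = -1000956*(64*(1/112) - 34206)/83 = -1000956*(4/7 - 34206)/83 = -1000956/83*(-239438/7) = 239666902728/581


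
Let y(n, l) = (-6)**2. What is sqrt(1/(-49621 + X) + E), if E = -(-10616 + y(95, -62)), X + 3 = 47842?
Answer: sqrt(414778298)/198 ≈ 102.86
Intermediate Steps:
X = 47839 (X = -3 + 47842 = 47839)
y(n, l) = 36
E = 10580 (E = -(-10616 + 36) = -1*(-10580) = 10580)
sqrt(1/(-49621 + X) + E) = sqrt(1/(-49621 + 47839) + 10580) = sqrt(1/(-1782) + 10580) = sqrt(-1/1782 + 10580) = sqrt(18853559/1782) = sqrt(414778298)/198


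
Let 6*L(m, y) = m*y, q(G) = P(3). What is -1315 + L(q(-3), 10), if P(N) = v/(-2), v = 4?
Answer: -3955/3 ≈ -1318.3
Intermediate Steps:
P(N) = -2 (P(N) = 4/(-2) = 4*(-½) = -2)
q(G) = -2
L(m, y) = m*y/6 (L(m, y) = (m*y)/6 = m*y/6)
-1315 + L(q(-3), 10) = -1315 + (⅙)*(-2)*10 = -1315 - 10/3 = -3955/3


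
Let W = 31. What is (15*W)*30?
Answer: 13950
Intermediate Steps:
(15*W)*30 = (15*31)*30 = 465*30 = 13950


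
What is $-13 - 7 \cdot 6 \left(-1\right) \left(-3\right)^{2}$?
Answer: $365$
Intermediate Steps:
$-13 - 7 \cdot 6 \left(-1\right) \left(-3\right)^{2} = -13 - 7 \left(\left(-6\right) 9\right) = -13 - -378 = -13 + 378 = 365$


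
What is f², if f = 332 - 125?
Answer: 42849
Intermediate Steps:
f = 207
f² = 207² = 42849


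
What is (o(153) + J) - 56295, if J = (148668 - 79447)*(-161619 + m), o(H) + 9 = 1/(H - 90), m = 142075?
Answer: -85233426263/63 ≈ -1.3529e+9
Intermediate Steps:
o(H) = -9 + 1/(-90 + H) (o(H) = -9 + 1/(H - 90) = -9 + 1/(-90 + H))
J = -1352855224 (J = (148668 - 79447)*(-161619 + 142075) = 69221*(-19544) = -1352855224)
(o(153) + J) - 56295 = ((811 - 9*153)/(-90 + 153) - 1352855224) - 56295 = ((811 - 1377)/63 - 1352855224) - 56295 = ((1/63)*(-566) - 1352855224) - 56295 = (-566/63 - 1352855224) - 56295 = -85229879678/63 - 56295 = -85233426263/63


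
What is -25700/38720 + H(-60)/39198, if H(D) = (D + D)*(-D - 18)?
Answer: -10021145/12647888 ≈ -0.79232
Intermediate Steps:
H(D) = 2*D*(-18 - D) (H(D) = (2*D)*(-18 - D) = 2*D*(-18 - D))
-25700/38720 + H(-60)/39198 = -25700/38720 - 2*(-60)*(18 - 60)/39198 = -25700*1/38720 - 2*(-60)*(-42)*(1/39198) = -1285/1936 - 5040*1/39198 = -1285/1936 - 840/6533 = -10021145/12647888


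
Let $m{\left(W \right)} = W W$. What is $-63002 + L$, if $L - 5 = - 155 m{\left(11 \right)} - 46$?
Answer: $-81798$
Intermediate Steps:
$m{\left(W \right)} = W^{2}$
$L = -18796$ ($L = 5 - \left(46 + 155 \cdot 11^{2}\right) = 5 - 18801 = -18796$)
$-63002 + L = -63002 - 18796 = -81798$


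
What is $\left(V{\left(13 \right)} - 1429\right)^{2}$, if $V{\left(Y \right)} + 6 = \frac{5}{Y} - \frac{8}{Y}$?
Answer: $\frac{348120964}{169} \approx 2.0599 \cdot 10^{6}$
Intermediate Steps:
$V{\left(Y \right)} = -6 - \frac{3}{Y}$ ($V{\left(Y \right)} = -6 + \left(\frac{5}{Y} - \frac{8}{Y}\right) = -6 - \frac{3}{Y}$)
$\left(V{\left(13 \right)} - 1429\right)^{2} = \left(\left(-6 - \frac{3}{13}\right) - 1429\right)^{2} = \left(- \frac{81}{13} - 1429\right)^{2} = \left(- \frac{18658}{13}\right)^{2} = \frac{348120964}{169}$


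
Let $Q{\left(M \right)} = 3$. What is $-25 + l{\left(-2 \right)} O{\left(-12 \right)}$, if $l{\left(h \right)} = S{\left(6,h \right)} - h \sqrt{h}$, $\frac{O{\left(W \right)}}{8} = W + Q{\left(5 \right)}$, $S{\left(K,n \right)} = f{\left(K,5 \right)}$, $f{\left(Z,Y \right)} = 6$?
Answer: $-457 - 144 i \sqrt{2} \approx -457.0 - 203.65 i$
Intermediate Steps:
$S{\left(K,n \right)} = 6$
$O{\left(W \right)} = 24 + 8 W$ ($O{\left(W \right)} = 8 \left(W + 3\right) = 8 \left(3 + W\right) = 24 + 8 W$)
$l{\left(h \right)} = 6 - h^{\frac{3}{2}}$ ($l{\left(h \right)} = 6 - h \sqrt{h} = 6 - h^{\frac{3}{2}}$)
$-25 + l{\left(-2 \right)} O{\left(-12 \right)} = -25 + \left(6 - \left(-2\right)^{\frac{3}{2}}\right) \left(24 + 8 \left(-12\right)\right) = -25 + \left(6 - - 2 i \sqrt{2}\right) \left(24 - 96\right) = -25 + \left(6 + 2 i \sqrt{2}\right) \left(-72\right) = -25 - \left(432 + 144 i \sqrt{2}\right) = -457 - 144 i \sqrt{2}$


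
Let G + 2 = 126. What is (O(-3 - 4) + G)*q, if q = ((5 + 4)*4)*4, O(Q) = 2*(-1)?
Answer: 17568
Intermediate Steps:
O(Q) = -2
G = 124 (G = -2 + 126 = 124)
q = 144 (q = (9*4)*4 = 36*4 = 144)
(O(-3 - 4) + G)*q = (-2 + 124)*144 = 122*144 = 17568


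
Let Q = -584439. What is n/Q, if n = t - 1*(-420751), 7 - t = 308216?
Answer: -37514/194813 ≈ -0.19256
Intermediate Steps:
t = -308209 (t = 7 - 1*308216 = 7 - 308216 = -308209)
n = 112542 (n = -308209 - 1*(-420751) = -308209 + 420751 = 112542)
n/Q = 112542/(-584439) = 112542*(-1/584439) = -37514/194813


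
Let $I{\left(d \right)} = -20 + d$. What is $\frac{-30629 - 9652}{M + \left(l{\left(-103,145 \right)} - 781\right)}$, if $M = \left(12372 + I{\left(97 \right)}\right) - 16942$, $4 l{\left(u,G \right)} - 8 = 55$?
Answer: $\frac{53708}{7011} \approx 7.6605$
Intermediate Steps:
$l{\left(u,G \right)} = \frac{63}{4}$ ($l{\left(u,G \right)} = 2 + \frac{1}{4} \cdot 55 = 2 + \frac{55}{4} = \frac{63}{4}$)
$M = -4493$ ($M = \left(12372 + \left(-20 + 97\right)\right) - 16942 = \left(12372 + 77\right) - 16942 = 12449 - 16942 = -4493$)
$\frac{-30629 - 9652}{M + \left(l{\left(-103,145 \right)} - 781\right)} = \frac{-30629 - 9652}{-4493 + \left(\frac{63}{4} - 781\right)} = - \frac{40281}{-4493 + \left(\frac{63}{4} - 781\right)} = - \frac{40281}{-4493 - \frac{3061}{4}} = - \frac{40281}{- \frac{21033}{4}} = \left(-40281\right) \left(- \frac{4}{21033}\right) = \frac{53708}{7011}$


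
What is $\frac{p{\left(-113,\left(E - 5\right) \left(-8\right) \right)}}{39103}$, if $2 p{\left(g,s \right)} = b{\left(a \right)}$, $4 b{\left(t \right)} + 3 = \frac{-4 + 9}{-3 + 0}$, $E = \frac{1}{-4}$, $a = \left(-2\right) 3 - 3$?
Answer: $- \frac{7}{469236} \approx -1.4918 \cdot 10^{-5}$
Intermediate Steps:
$a = -9$ ($a = -6 - 3 = -9$)
$E = - \frac{1}{4} \approx -0.25$
$b{\left(t \right)} = - \frac{7}{6}$ ($b{\left(t \right)} = - \frac{3}{4} + \frac{\left(-4 + 9\right) \frac{1}{-3 + 0}}{4} = - \frac{3}{4} + \frac{5 \frac{1}{-3}}{4} = - \frac{3}{4} + \frac{5 \left(- \frac{1}{3}\right)}{4} = - \frac{3}{4} + \frac{1}{4} \left(- \frac{5}{3}\right) = - \frac{3}{4} - \frac{5}{12} = - \frac{7}{6}$)
$p{\left(g,s \right)} = - \frac{7}{12}$ ($p{\left(g,s \right)} = \frac{1}{2} \left(- \frac{7}{6}\right) = - \frac{7}{12}$)
$\frac{p{\left(-113,\left(E - 5\right) \left(-8\right) \right)}}{39103} = - \frac{7}{12 \cdot 39103} = \left(- \frac{7}{12}\right) \frac{1}{39103} = - \frac{7}{469236}$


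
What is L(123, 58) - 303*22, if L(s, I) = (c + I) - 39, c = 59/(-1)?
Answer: -6706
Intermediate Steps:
c = -59 (c = 59*(-1) = -59)
L(s, I) = -98 + I (L(s, I) = (-59 + I) - 39 = -98 + I)
L(123, 58) - 303*22 = (-98 + 58) - 303*22 = -40 - 1*6666 = -40 - 6666 = -6706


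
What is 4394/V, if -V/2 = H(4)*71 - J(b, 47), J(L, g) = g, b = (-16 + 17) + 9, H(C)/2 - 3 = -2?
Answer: -2197/95 ≈ -23.126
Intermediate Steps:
H(C) = 2 (H(C) = 6 + 2*(-2) = 6 - 4 = 2)
b = 10 (b = 1 + 9 = 10)
V = -190 (V = -2*(2*71 - 1*47) = -2*(142 - 47) = -2*95 = -190)
4394/V = 4394/(-190) = 4394*(-1/190) = -2197/95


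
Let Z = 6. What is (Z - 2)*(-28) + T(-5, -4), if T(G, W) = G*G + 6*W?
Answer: -111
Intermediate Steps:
T(G, W) = G² + 6*W
(Z - 2)*(-28) + T(-5, -4) = (6 - 2)*(-28) + ((-5)² + 6*(-4)) = 4*(-28) + (25 - 24) = -112 + 1 = -111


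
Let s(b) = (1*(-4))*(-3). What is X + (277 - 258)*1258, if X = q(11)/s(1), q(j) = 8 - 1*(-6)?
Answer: 143419/6 ≈ 23903.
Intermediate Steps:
q(j) = 14 (q(j) = 8 + 6 = 14)
s(b) = 12 (s(b) = -4*(-3) = 12)
X = 7/6 (X = 14/12 = 14*(1/12) = 7/6 ≈ 1.1667)
X + (277 - 258)*1258 = 7/6 + (277 - 258)*1258 = 7/6 + 19*1258 = 7/6 + 23902 = 143419/6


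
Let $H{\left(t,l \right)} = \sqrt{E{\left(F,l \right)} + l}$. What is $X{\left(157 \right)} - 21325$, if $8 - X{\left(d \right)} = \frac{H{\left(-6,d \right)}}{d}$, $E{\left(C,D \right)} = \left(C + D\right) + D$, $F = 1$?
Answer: $-21317 - \frac{2 \sqrt{118}}{157} \approx -21317.0$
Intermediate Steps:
$E{\left(C,D \right)} = C + 2 D$
$H{\left(t,l \right)} = \sqrt{1 + 3 l}$ ($H{\left(t,l \right)} = \sqrt{\left(1 + 2 l\right) + l} = \sqrt{1 + 3 l}$)
$X{\left(d \right)} = 8 - \frac{\sqrt{1 + 3 d}}{d}$
$X{\left(157 \right)} - 21325 = \left(8 - \frac{\sqrt{1 + 3 \cdot 157}}{157}\right) - 21325 = \left(8 - \frac{\sqrt{1 + 471}}{157}\right) - 21325 = \left(8 - \frac{\sqrt{472}}{157}\right) - 21325 = \left(8 - \frac{2 \sqrt{118}}{157}\right) - 21325 = -21317 - \frac{2 \sqrt{118}}{157}$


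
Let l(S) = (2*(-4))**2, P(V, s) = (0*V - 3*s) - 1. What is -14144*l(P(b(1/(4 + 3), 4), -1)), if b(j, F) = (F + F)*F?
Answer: -905216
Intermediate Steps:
b(j, F) = 2*F**2 (b(j, F) = (2*F)*F = 2*F**2)
P(V, s) = -1 - 3*s (P(V, s) = (0 - 3*s) - 1 = -3*s - 1 = -1 - 3*s)
l(S) = 64 (l(S) = (-8)**2 = 64)
-14144*l(P(b(1/(4 + 3), 4), -1)) = -14144*64 = -905216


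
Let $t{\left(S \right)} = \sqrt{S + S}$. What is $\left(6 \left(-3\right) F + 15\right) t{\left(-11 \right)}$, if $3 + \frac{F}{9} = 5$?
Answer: $- 309 i \sqrt{22} \approx - 1449.3 i$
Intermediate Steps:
$F = 18$ ($F = -27 + 9 \cdot 5 = -27 + 45 = 18$)
$t{\left(S \right)} = \sqrt{2} \sqrt{S}$ ($t{\left(S \right)} = \sqrt{2 S} = \sqrt{2} \sqrt{S}$)
$\left(6 \left(-3\right) F + 15\right) t{\left(-11 \right)} = \left(6 \left(-3\right) 18 + 15\right) \sqrt{2} \sqrt{-11} = \left(\left(-18\right) 18 + 15\right) \sqrt{2} i \sqrt{11} = \left(-324 + 15\right) i \sqrt{22} = - 309 i \sqrt{22}$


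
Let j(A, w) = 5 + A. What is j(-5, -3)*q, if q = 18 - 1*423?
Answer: 0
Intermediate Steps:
q = -405 (q = 18 - 423 = -405)
j(-5, -3)*q = (5 - 5)*(-405) = 0*(-405) = 0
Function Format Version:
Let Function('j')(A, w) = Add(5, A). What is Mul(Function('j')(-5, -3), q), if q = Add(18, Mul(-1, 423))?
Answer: 0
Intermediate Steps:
q = -405 (q = Add(18, -423) = -405)
Mul(Function('j')(-5, -3), q) = Mul(Add(5, -5), -405) = Mul(0, -405) = 0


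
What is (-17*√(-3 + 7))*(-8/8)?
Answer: 34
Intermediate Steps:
(-17*√(-3 + 7))*(-8/8) = (-17*√4)*(-8*⅛) = -17*2*(-1) = -34*(-1) = 34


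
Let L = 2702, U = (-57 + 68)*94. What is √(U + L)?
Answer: 2*√934 ≈ 61.123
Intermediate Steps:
U = 1034 (U = 11*94 = 1034)
√(U + L) = √(1034 + 2702) = √3736 = 2*√934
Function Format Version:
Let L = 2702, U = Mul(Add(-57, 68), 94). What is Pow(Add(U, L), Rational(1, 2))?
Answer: Mul(2, Pow(934, Rational(1, 2))) ≈ 61.123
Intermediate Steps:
U = 1034 (U = Mul(11, 94) = 1034)
Pow(Add(U, L), Rational(1, 2)) = Pow(Add(1034, 2702), Rational(1, 2)) = Pow(3736, Rational(1, 2)) = Mul(2, Pow(934, Rational(1, 2)))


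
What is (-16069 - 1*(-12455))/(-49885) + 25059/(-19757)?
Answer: -1178666417/985577945 ≈ -1.1959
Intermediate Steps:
(-16069 - 1*(-12455))/(-49885) + 25059/(-19757) = (-16069 + 12455)*(-1/49885) + 25059*(-1/19757) = -3614*(-1/49885) - 25059/19757 = 3614/49885 - 25059/19757 = -1178666417/985577945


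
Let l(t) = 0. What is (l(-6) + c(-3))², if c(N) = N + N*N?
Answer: 36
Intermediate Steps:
c(N) = N + N²
(l(-6) + c(-3))² = (0 - 3*(1 - 3))² = (0 - 3*(-2))² = (0 + 6)² = 6² = 36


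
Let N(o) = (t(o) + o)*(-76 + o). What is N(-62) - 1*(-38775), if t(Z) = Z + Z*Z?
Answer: -474585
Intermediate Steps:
t(Z) = Z + Z²
N(o) = (-76 + o)*(o + o*(1 + o)) (N(o) = (o*(1 + o) + o)*(-76 + o) = (o + o*(1 + o))*(-76 + o) = (-76 + o)*(o + o*(1 + o)))
N(-62) - 1*(-38775) = -62*(-152 + (-62)² - 74*(-62)) - 1*(-38775) = -62*(-152 + 3844 + 4588) + 38775 = -62*8280 + 38775 = -513360 + 38775 = -474585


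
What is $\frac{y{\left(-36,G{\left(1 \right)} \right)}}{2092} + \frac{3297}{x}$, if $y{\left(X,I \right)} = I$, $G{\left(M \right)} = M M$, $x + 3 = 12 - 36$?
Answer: $- \frac{2299099}{18828} \approx -122.11$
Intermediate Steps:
$x = -27$ ($x = -3 + \left(12 - 36\right) = -3 - 24 = -27$)
$G{\left(M \right)} = M^{2}$
$\frac{y{\left(-36,G{\left(1 \right)} \right)}}{2092} + \frac{3297}{x} = \frac{1^{2}}{2092} + \frac{3297}{-27} = 1 \cdot \frac{1}{2092} + 3297 \left(- \frac{1}{27}\right) = \frac{1}{2092} - \frac{1099}{9} = - \frac{2299099}{18828}$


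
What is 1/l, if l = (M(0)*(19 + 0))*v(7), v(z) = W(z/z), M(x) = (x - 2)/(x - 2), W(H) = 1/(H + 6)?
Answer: 7/19 ≈ 0.36842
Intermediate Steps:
W(H) = 1/(6 + H)
M(x) = 1 (M(x) = (-2 + x)/(-2 + x) = 1)
v(z) = ⅐ (v(z) = 1/(6 + z/z) = 1/(6 + 1) = 1/7 = ⅐)
l = 19/7 (l = (1*(19 + 0))*(⅐) = (1*19)*(⅐) = 19*(⅐) = 19/7 ≈ 2.7143)
1/l = 1/(19/7) = 7/19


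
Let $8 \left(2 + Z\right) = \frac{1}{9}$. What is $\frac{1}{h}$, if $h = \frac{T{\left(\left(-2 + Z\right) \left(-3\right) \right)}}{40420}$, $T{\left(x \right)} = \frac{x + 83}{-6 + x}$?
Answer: $\frac{134420}{53} \approx 2536.2$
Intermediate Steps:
$Z = - \frac{143}{72}$ ($Z = -2 + \frac{1}{8 \cdot 9} = -2 + \frac{1}{8} \cdot \frac{1}{9} = -2 + \frac{1}{72} = - \frac{143}{72} \approx -1.9861$)
$T{\left(x \right)} = \frac{83 + x}{-6 + x}$
$h = \frac{53}{134420}$ ($h = \frac{\frac{1}{-6 + \left(-2 - \frac{143}{72}\right) \left(-3\right)} \left(83 + \left(-2 - \frac{143}{72}\right) \left(-3\right)\right)}{40420} = \frac{83 - - \frac{287}{24}}{-6 - - \frac{287}{24}} \cdot \frac{1}{40420} = \frac{83 + \frac{287}{24}}{-6 + \frac{287}{24}} \cdot \frac{1}{40420} = \frac{1}{\frac{143}{24}} \cdot \frac{2279}{24} \cdot \frac{1}{40420} = \frac{24}{143} \cdot \frac{2279}{24} \cdot \frac{1}{40420} = \frac{2279}{143} \cdot \frac{1}{40420} = \frac{53}{134420} \approx 0.00039429$)
$\frac{1}{h} = \frac{1}{\frac{53}{134420}} = \frac{134420}{53}$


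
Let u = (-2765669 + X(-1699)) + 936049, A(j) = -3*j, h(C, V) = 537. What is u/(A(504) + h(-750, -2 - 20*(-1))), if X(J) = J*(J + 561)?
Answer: -34614/325 ≈ -106.50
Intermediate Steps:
X(J) = J*(561 + J)
u = 103842 (u = (-2765669 - 1699*(561 - 1699)) + 936049 = (-2765669 - 1699*(-1138)) + 936049 = (-2765669 + 1933462) + 936049 = -832207 + 936049 = 103842)
u/(A(504) + h(-750, -2 - 20*(-1))) = 103842/(-3*504 + 537) = 103842/(-1512 + 537) = 103842/(-975) = 103842*(-1/975) = -34614/325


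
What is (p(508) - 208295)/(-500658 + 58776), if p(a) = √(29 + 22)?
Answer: 208295/441882 - √51/441882 ≈ 0.47137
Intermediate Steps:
p(a) = √51
(p(508) - 208295)/(-500658 + 58776) = (√51 - 208295)/(-500658 + 58776) = (-208295 + √51)/(-441882) = (-208295 + √51)*(-1/441882) = 208295/441882 - √51/441882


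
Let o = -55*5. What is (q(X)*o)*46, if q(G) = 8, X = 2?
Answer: -101200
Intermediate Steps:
o = -275
(q(X)*o)*46 = (8*(-275))*46 = -2200*46 = -101200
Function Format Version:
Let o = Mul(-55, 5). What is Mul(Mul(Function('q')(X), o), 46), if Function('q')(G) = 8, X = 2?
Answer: -101200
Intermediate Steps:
o = -275
Mul(Mul(Function('q')(X), o), 46) = Mul(Mul(8, -275), 46) = Mul(-2200, 46) = -101200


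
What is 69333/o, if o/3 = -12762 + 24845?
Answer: 23111/12083 ≈ 1.9127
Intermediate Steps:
o = 36249 (o = 3*(-12762 + 24845) = 3*12083 = 36249)
69333/o = 69333/36249 = 69333*(1/36249) = 23111/12083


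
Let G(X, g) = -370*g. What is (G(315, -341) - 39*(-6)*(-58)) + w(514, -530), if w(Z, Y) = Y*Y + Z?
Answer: 394012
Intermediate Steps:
w(Z, Y) = Z + Y**2 (w(Z, Y) = Y**2 + Z = Z + Y**2)
(G(315, -341) - 39*(-6)*(-58)) + w(514, -530) = (-370*(-341) - 39*(-6)*(-58)) + (514 + (-530)**2) = (126170 + 234*(-58)) + (514 + 280900) = (126170 - 13572) + 281414 = 112598 + 281414 = 394012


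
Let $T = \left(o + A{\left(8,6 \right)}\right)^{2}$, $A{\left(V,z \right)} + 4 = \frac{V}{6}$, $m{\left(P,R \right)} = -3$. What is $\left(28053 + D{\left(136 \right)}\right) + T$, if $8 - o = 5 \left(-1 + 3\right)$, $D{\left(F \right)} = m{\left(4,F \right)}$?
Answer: $\frac{252646}{9} \approx 28072.0$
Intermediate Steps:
$A{\left(V,z \right)} = -4 + \frac{V}{6}$
$D{\left(F \right)} = -3$
$o = -2$ ($o = 8 - 5 \left(-1 + 3\right) = 8 - 5 \cdot 2 = 8 - 10 = -2$)
$T = \frac{196}{9}$ ($T = \left(-2 + \left(-4 + \frac{1}{6} \cdot 8\right)\right)^{2} = \left(-2 + \left(-4 + \frac{4}{3}\right)\right)^{2} = \left(-2 - \frac{8}{3}\right)^{2} = \left(- \frac{14}{3}\right)^{2} = \frac{196}{9} \approx 21.778$)
$\left(28053 + D{\left(136 \right)}\right) + T = \left(28053 - 3\right) + \frac{196}{9} = 28050 + \frac{196}{9} = \frac{252646}{9}$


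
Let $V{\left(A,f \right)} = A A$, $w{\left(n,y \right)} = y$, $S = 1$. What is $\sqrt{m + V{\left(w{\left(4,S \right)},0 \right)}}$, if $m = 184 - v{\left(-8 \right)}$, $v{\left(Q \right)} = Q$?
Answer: $\sqrt{193} \approx 13.892$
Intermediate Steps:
$V{\left(A,f \right)} = A^{2}$
$m = 192$ ($m = 184 - -8 = 184 + 8 = 192$)
$\sqrt{m + V{\left(w{\left(4,S \right)},0 \right)}} = \sqrt{192 + 1^{2}} = \sqrt{192 + 1} = \sqrt{193}$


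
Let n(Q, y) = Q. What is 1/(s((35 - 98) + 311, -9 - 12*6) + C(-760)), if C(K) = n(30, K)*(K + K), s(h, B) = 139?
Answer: -1/45461 ≈ -2.1997e-5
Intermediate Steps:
C(K) = 60*K (C(K) = 30*(K + K) = 30*(2*K) = 60*K)
1/(s((35 - 98) + 311, -9 - 12*6) + C(-760)) = 1/(139 + 60*(-760)) = 1/(139 - 45600) = 1/(-45461) = -1/45461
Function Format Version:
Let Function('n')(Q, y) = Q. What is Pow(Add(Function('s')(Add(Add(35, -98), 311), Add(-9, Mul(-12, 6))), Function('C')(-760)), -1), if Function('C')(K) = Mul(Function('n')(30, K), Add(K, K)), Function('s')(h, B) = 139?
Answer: Rational(-1, 45461) ≈ -2.1997e-5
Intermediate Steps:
Function('C')(K) = Mul(60, K) (Function('C')(K) = Mul(30, Add(K, K)) = Mul(30, Mul(2, K)) = Mul(60, K))
Pow(Add(Function('s')(Add(Add(35, -98), 311), Add(-9, Mul(-12, 6))), Function('C')(-760)), -1) = Pow(Add(139, Mul(60, -760)), -1) = Pow(Add(139, -45600), -1) = Pow(-45461, -1) = Rational(-1, 45461)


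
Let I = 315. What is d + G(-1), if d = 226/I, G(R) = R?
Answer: -89/315 ≈ -0.28254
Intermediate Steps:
d = 226/315 ≈ 0.71746
d + G(-1) = 226/315 - 1 = -89/315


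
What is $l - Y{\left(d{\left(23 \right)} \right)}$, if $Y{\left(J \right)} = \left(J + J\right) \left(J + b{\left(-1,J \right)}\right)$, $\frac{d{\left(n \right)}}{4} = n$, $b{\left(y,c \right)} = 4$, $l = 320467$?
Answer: $302803$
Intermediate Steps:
$d{\left(n \right)} = 4 n$
$Y{\left(J \right)} = 2 J \left(4 + J\right)$ ($Y{\left(J \right)} = \left(J + J\right) \left(J + 4\right) = 2 J \left(4 + J\right)$)
$l - Y{\left(d{\left(23 \right)} \right)} = 320467 - 2 \cdot 4 \cdot 23 \left(4 + 4 \cdot 23\right) = 320467 - 2 \cdot 92 \left(4 + 92\right) = 320467 - 2 \cdot 92 \cdot 96 = 320467 - 17664 = 302803$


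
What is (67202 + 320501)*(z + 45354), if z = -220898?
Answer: -68058935432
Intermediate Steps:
(67202 + 320501)*(z + 45354) = (67202 + 320501)*(-220898 + 45354) = 387703*(-175544) = -68058935432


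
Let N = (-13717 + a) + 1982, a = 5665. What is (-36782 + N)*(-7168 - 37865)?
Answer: 1929754116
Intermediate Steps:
N = -6070 (N = (-13717 + 5665) + 1982 = -8052 + 1982 = -6070)
(-36782 + N)*(-7168 - 37865) = (-36782 - 6070)*(-7168 - 37865) = -42852*(-45033) = 1929754116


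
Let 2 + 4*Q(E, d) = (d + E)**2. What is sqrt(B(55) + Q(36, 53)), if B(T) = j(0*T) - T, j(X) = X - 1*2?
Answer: sqrt(7691)/2 ≈ 43.849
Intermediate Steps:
j(X) = -2 + X (j(X) = X - 2 = -2 + X)
Q(E, d) = -1/2 + (E + d)**2/4 (Q(E, d) = -1/2 + (d + E)**2/4 = -1/2 + (E + d)**2/4)
B(T) = -2 - T (B(T) = (-2 + 0*T) - T = (-2 + 0) - T = -2 - T)
sqrt(B(55) + Q(36, 53)) = sqrt((-2 - 1*55) + (-1/2 + (36 + 53)**2/4)) = sqrt((-2 - 55) + (-1/2 + (1/4)*89**2)) = sqrt(-57 + (-1/2 + (1/4)*7921)) = sqrt(-57 + (-1/2 + 7921/4)) = sqrt(-57 + 7919/4) = sqrt(7691/4) = sqrt(7691)/2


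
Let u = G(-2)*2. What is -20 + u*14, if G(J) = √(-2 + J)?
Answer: -20 + 56*I ≈ -20.0 + 56.0*I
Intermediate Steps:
u = 4*I (u = √(-2 - 2)*2 = √(-4)*2 = (2*I)*2 = 4*I ≈ 4.0*I)
-20 + u*14 = -20 + (4*I)*14 = -20 + 56*I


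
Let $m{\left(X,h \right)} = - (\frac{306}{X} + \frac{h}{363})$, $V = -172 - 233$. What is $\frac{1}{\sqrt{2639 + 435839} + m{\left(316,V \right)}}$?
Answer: $- \frac{53855406}{160262790784183} + \frac{365497924 \sqrt{438478}}{160262790784183} \approx 0.0015098$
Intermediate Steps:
$V = -405$ ($V = -172 - 233 = -405$)
$m{\left(X,h \right)} = - \frac{306}{X} - \frac{h}{363}$ ($m{\left(X,h \right)} = - (\frac{306}{X} + h \frac{1}{363}) = - (\frac{306}{X} + \frac{h}{363}) = - \frac{306}{X} - \frac{h}{363}$)
$\frac{1}{\sqrt{2639 + 435839} + m{\left(316,V \right)}} = \frac{1}{\sqrt{2639 + 435839} - \left(- \frac{135}{121} + \frac{306}{316}\right)} = \frac{1}{\sqrt{438478} + \left(\left(-306\right) \frac{1}{316} + \frac{135}{121}\right)} = \frac{1}{\sqrt{438478} + \left(- \frac{153}{158} + \frac{135}{121}\right)} = \frac{1}{\sqrt{438478} + \frac{2817}{19118}} = \frac{1}{\frac{2817}{19118} + \sqrt{438478}}$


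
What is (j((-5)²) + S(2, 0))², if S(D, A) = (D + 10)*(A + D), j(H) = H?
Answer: 2401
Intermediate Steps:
S(D, A) = (10 + D)*(A + D)
(j((-5)²) + S(2, 0))² = ((-5)² + (2² + 10*0 + 10*2 + 0*2))² = (25 + (4 + 0 + 20 + 0))² = (25 + 24)² = 49² = 2401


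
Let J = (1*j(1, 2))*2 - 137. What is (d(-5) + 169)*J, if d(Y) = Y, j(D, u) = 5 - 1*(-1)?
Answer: -20500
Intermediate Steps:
j(D, u) = 6 (j(D, u) = 5 + 1 = 6)
J = -125 (J = (1*6)*2 - 137 = 6*2 - 137 = 12 - 137 = -125)
(d(-5) + 169)*J = (-5 + 169)*(-125) = 164*(-125) = -20500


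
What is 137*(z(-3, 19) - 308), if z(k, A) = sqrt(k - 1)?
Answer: -42196 + 274*I ≈ -42196.0 + 274.0*I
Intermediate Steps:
z(k, A) = sqrt(-1 + k)
137*(z(-3, 19) - 308) = 137*(sqrt(-1 - 3) - 308) = 137*(sqrt(-4) - 308) = 137*(2*I - 308) = 137*(-308 + 2*I) = -42196 + 274*I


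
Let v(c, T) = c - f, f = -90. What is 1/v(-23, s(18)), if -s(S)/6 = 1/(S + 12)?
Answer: 1/67 ≈ 0.014925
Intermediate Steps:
s(S) = -6/(12 + S) (s(S) = -6/(S + 12) = -6/(12 + S))
v(c, T) = 90 + c (v(c, T) = c - 1*(-90) = c + 90 = 90 + c)
1/v(-23, s(18)) = 1/(90 - 23) = 1/67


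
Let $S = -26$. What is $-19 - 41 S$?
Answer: $1047$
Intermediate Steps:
$-19 - 41 S = -19 - -1066 = -19 + 1066 = 1047$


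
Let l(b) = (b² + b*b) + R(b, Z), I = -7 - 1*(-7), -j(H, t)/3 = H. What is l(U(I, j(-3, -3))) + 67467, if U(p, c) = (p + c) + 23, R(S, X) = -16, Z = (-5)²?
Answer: 69499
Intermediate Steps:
j(H, t) = -3*H
I = 0 (I = -7 + 7 = 0)
Z = 25
U(p, c) = 23 + c + p (U(p, c) = (c + p) + 23 = 23 + c + p)
l(b) = -16 + 2*b² (l(b) = (b² + b*b) - 16 = (b² + b²) - 16 = 2*b² - 16 = -16 + 2*b²)
l(U(I, j(-3, -3))) + 67467 = (-16 + 2*(23 - 3*(-3) + 0)²) + 67467 = (-16 + 2*(23 + 9 + 0)²) + 67467 = (-16 + 2*32²) + 67467 = (-16 + 2*1024) + 67467 = (-16 + 2048) + 67467 = 2032 + 67467 = 69499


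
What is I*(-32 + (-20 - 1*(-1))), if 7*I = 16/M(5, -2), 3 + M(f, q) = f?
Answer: -408/7 ≈ -58.286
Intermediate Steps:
M(f, q) = -3 + f
I = 8/7 (I = (16/(-3 + 5))/7 = (16/2)/7 = (16*(1/2))/7 = (1/7)*8 = 8/7 ≈ 1.1429)
I*(-32 + (-20 - 1*(-1))) = 8*(-32 + (-20 - 1*(-1)))/7 = 8*(-32 + (-20 + 1))/7 = 8*(-32 - 19)/7 = (8/7)*(-51) = -408/7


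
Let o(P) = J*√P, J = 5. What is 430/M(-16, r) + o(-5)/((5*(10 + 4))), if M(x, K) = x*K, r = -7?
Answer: 215/56 + I*√5/14 ≈ 3.8393 + 0.15972*I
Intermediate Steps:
M(x, K) = K*x
o(P) = 5*√P
430/M(-16, r) + o(-5)/((5*(10 + 4))) = 430/((-7*(-16))) + (5*√(-5))/((5*(10 + 4))) = 430/112 + (5*(I*√5))/((5*14)) = 430*(1/112) + (5*I*√5)/70 = 215/56 + (5*I*√5)*(1/70) = 215/56 + I*√5/14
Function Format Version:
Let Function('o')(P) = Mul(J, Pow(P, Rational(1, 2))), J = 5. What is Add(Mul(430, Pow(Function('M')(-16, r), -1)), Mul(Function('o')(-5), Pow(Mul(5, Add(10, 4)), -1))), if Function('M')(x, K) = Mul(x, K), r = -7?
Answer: Add(Rational(215, 56), Mul(Rational(1, 14), I, Pow(5, Rational(1, 2)))) ≈ Add(3.8393, Mul(0.15972, I))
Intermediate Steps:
Function('M')(x, K) = Mul(K, x)
Function('o')(P) = Mul(5, Pow(P, Rational(1, 2)))
Add(Mul(430, Pow(Function('M')(-16, r), -1)), Mul(Function('o')(-5), Pow(Mul(5, Add(10, 4)), -1))) = Add(Mul(430, Pow(Mul(-7, -16), -1)), Mul(Mul(5, Pow(-5, Rational(1, 2))), Pow(Mul(5, Add(10, 4)), -1))) = Add(Mul(430, Pow(112, -1)), Mul(Mul(5, Mul(I, Pow(5, Rational(1, 2)))), Pow(Mul(5, 14), -1))) = Add(Mul(430, Rational(1, 112)), Mul(Mul(5, I, Pow(5, Rational(1, 2))), Pow(70, -1))) = Add(Rational(215, 56), Mul(Mul(5, I, Pow(5, Rational(1, 2))), Rational(1, 70))) = Add(Rational(215, 56), Mul(Rational(1, 14), I, Pow(5, Rational(1, 2))))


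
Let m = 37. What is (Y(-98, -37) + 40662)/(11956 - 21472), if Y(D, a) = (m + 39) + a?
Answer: -13567/3172 ≈ -4.2771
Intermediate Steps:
Y(D, a) = 76 + a (Y(D, a) = (37 + 39) + a = 76 + a)
(Y(-98, -37) + 40662)/(11956 - 21472) = ((76 - 37) + 40662)/(11956 - 21472) = (39 + 40662)/(-9516) = 40701*(-1/9516) = -13567/3172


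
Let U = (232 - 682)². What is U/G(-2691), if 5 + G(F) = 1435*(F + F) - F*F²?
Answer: 50625/4869775549 ≈ 1.0396e-5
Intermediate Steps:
G(F) = -5 - F³ + 2870*F (G(F) = -5 + (1435*(F + F) - F*F²) = -5 + (1435*(2*F) - F³) = -5 + (2870*F - F³) = -5 + (-F³ + 2870*F) = -5 - F³ + 2870*F)
U = 202500 (U = (-450)² = 202500)
U/G(-2691) = 202500/(-5 - 1*(-2691)³ + 2870*(-2691)) = 202500/(-5 - 1*(-19486825371) - 7723170) = 202500/(-5 + 19486825371 - 7723170) = 202500/19479102196 = 202500*(1/19479102196) = 50625/4869775549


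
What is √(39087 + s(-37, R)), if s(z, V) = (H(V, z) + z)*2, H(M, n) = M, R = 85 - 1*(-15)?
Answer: 3*√4357 ≈ 198.02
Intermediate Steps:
R = 100 (R = 85 + 15 = 100)
s(z, V) = 2*V + 2*z (s(z, V) = (V + z)*2 = 2*V + 2*z)
√(39087 + s(-37, R)) = √(39087 + (2*100 + 2*(-37))) = √(39087 + (200 - 74)) = √(39087 + 126) = √39213 = 3*√4357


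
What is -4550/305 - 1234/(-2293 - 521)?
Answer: -1242733/85827 ≈ -14.480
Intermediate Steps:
-4550/305 - 1234/(-2293 - 521) = -4550*1/305 - 1234/(-2814) = -910/61 - 1234*(-1/2814) = -910/61 + 617/1407 = -1242733/85827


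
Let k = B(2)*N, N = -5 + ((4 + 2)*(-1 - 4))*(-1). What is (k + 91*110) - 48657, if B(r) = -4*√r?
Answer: -38647 - 100*√2 ≈ -38788.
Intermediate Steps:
N = 25 (N = -5 + (6*(-5))*(-1) = -5 - 30*(-1) = -5 + 30 = 25)
k = -100*√2 (k = -4*√2*25 = -100*√2 ≈ -141.42)
(k + 91*110) - 48657 = (-100*√2 + 91*110) - 48657 = (-100*√2 + 10010) - 48657 = (10010 - 100*√2) - 48657 = -38647 - 100*√2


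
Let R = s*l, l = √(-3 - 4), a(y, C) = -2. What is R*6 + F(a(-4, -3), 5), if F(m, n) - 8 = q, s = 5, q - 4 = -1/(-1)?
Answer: 13 + 30*I*√7 ≈ 13.0 + 79.373*I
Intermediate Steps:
q = 5 (q = 4 - 1/(-1) = 4 - 1*(-1) = 4 + 1 = 5)
l = I*√7 (l = √(-7) = I*√7 ≈ 2.6458*I)
F(m, n) = 13 (F(m, n) = 8 + 5 = 13)
R = 5*I*√7 (R = 5*(I*√7) = 5*I*√7 ≈ 13.229*I)
R*6 + F(a(-4, -3), 5) = (5*I*√7)*6 + 13 = 30*I*√7 + 13 = 13 + 30*I*√7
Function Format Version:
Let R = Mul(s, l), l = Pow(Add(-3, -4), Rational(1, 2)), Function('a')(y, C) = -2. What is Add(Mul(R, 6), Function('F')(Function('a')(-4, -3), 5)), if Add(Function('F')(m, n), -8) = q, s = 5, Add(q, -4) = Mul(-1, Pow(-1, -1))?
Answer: Add(13, Mul(30, I, Pow(7, Rational(1, 2)))) ≈ Add(13.000, Mul(79.373, I))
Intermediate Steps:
q = 5 (q = Add(4, Mul(-1, Pow(-1, -1))) = Add(4, Mul(-1, -1)) = Add(4, 1) = 5)
l = Mul(I, Pow(7, Rational(1, 2))) (l = Pow(-7, Rational(1, 2)) = Mul(I, Pow(7, Rational(1, 2))) ≈ Mul(2.6458, I))
Function('F')(m, n) = 13 (Function('F')(m, n) = Add(8, 5) = 13)
R = Mul(5, I, Pow(7, Rational(1, 2))) (R = Mul(5, Mul(I, Pow(7, Rational(1, 2)))) = Mul(5, I, Pow(7, Rational(1, 2))) ≈ Mul(13.229, I))
Add(Mul(R, 6), Function('F')(Function('a')(-4, -3), 5)) = Add(Mul(Mul(5, I, Pow(7, Rational(1, 2))), 6), 13) = Add(Mul(30, I, Pow(7, Rational(1, 2))), 13) = Add(13, Mul(30, I, Pow(7, Rational(1, 2))))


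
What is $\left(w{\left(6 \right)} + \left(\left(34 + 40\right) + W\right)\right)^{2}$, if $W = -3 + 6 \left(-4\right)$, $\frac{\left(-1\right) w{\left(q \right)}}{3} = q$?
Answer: $841$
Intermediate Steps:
$w{\left(q \right)} = - 3 q$
$W = -27$ ($W = -3 - 24 = -27$)
$\left(w{\left(6 \right)} + \left(\left(34 + 40\right) + W\right)\right)^{2} = \left(\left(-3\right) 6 + \left(\left(34 + 40\right) - 27\right)\right)^{2} = \left(-18 + \left(74 - 27\right)\right)^{2} = \left(-18 + 47\right)^{2} = 29^{2} = 841$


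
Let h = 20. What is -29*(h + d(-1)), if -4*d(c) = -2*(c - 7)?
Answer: -464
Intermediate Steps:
d(c) = -7/2 + c/2 (d(c) = -(-1)*(c - 7)/2 = -(-1)*(-7 + c)/2 = -(14 - 2*c)/4 = -7/2 + c/2)
-29*(h + d(-1)) = -29*(20 + (-7/2 + (½)*(-1))) = -29*(20 + (-7/2 - ½)) = -29*(20 - 4) = -29*16 = -464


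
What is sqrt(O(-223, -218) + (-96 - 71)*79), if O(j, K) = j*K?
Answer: sqrt(35421) ≈ 188.20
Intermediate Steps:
O(j, K) = K*j
sqrt(O(-223, -218) + (-96 - 71)*79) = sqrt(-218*(-223) + (-96 - 71)*79) = sqrt(48614 - 167*79) = sqrt(48614 - 13193) = sqrt(35421)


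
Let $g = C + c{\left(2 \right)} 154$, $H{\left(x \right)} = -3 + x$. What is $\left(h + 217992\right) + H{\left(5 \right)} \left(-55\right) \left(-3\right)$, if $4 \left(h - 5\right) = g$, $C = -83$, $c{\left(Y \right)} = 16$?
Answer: $\frac{875689}{4} \approx 2.1892 \cdot 10^{5}$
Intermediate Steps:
$g = 2381$ ($g = -83 + 16 \cdot 154 = -83 + 2464 = 2381$)
$h = \frac{2401}{4}$ ($h = 5 + \frac{1}{4} \cdot 2381 = 5 + \frac{2381}{4} = \frac{2401}{4} \approx 600.25$)
$\left(h + 217992\right) + H{\left(5 \right)} \left(-55\right) \left(-3\right) = \left(\frac{2401}{4} + 217992\right) + \left(-3 + 5\right) \left(-55\right) \left(-3\right) = \frac{874369}{4} + 2 \left(-55\right) \left(-3\right) = \frac{874369}{4} - -330 = \frac{874369}{4} + 330 = \frac{875689}{4}$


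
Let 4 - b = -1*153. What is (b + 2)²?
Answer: 25281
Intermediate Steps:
b = 157 (b = 4 - (-1)*153 = 4 - 1*(-153) = 4 + 153 = 157)
(b + 2)² = (157 + 2)² = 159² = 25281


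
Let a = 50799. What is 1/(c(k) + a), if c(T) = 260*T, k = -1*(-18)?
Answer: 1/55479 ≈ 1.8025e-5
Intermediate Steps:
k = 18
1/(c(k) + a) = 1/(260*18 + 50799) = 1/(4680 + 50799) = 1/55479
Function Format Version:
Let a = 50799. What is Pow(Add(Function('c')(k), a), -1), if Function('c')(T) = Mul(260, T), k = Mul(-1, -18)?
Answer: Rational(1, 55479) ≈ 1.8025e-5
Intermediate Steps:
k = 18
Pow(Add(Function('c')(k), a), -1) = Pow(Add(Mul(260, 18), 50799), -1) = Pow(Add(4680, 50799), -1) = Pow(55479, -1) = Rational(1, 55479)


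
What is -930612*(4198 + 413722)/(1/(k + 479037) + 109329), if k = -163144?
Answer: -61428768699183360/17268132899 ≈ -3.5573e+6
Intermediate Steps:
-930612*(4198 + 413722)/(1/(k + 479037) + 109329) = -930612*(4198 + 413722)/(1/(-163144 + 479037) + 109329) = -930612*417920/(1/315893 + 109329) = -930612/((34536265798/315893)*(1/417920)) = -930612/17268132899/66009001280 = -930612*66009001280/17268132899 = -61428768699183360/17268132899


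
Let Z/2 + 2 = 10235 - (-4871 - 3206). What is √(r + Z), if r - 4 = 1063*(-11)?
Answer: √24931 ≈ 157.90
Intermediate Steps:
r = -11689 (r = 4 + 1063*(-11) = 4 - 11693 = -11689)
Z = 36620 (Z = -4 + 2*(10235 - (-4871 - 3206)) = -4 + 2*(10235 - 1*(-8077)) = -4 + 2*(10235 + 8077) = -4 + 2*18312 = -4 + 36624 = 36620)
√(r + Z) = √(-11689 + 36620) = √24931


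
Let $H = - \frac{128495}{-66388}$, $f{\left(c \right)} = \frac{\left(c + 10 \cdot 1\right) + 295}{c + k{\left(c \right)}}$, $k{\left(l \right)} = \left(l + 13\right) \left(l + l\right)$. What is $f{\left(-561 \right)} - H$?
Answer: $- \frac{78950831353}{40781816460} \approx -1.9359$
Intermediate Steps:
$k{\left(l \right)} = 2 l \left(13 + l\right)$ ($k{\left(l \right)} = \left(13 + l\right) 2 l = 2 l \left(13 + l\right)$)
$f{\left(c \right)} = \frac{305 + c}{c + 2 c \left(13 + c\right)}$ ($f{\left(c \right)} = \frac{\left(c + 10 \cdot 1\right) + 295}{c + 2 c \left(13 + c\right)} = \frac{\left(c + 10\right) + 295}{c + 2 c \left(13 + c\right)} = \frac{\left(10 + c\right) + 295}{c + 2 c \left(13 + c\right)} = \frac{305 + c}{c + 2 c \left(13 + c\right)}$)
$H = \frac{128495}{66388}$ ($H = \left(-128495\right) \left(- \frac{1}{66388}\right) = \frac{128495}{66388} \approx 1.9355$)
$f{\left(-561 \right)} - H = \frac{305 - 561}{\left(-561\right) \left(27 + 2 \left(-561\right)\right)} - \frac{128495}{66388} = \left(- \frac{1}{561}\right) \frac{1}{27 - 1122} \left(-256\right) - \frac{128495}{66388} = \left(- \frac{1}{561}\right) \frac{1}{-1095} \left(-256\right) - \frac{128495}{66388} = \left(- \frac{1}{561}\right) \left(- \frac{1}{1095}\right) \left(-256\right) - \frac{128495}{66388} = - \frac{256}{614295} - \frac{128495}{66388} = - \frac{78950831353}{40781816460}$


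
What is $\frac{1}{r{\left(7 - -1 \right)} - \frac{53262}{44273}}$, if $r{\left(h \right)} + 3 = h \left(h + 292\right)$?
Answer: $\frac{44273}{106069119} \approx 0.0004174$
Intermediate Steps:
$r{\left(h \right)} = -3 + h \left(292 + h\right)$ ($r{\left(h \right)} = -3 + h \left(h + 292\right) = -3 + h \left(292 + h\right)$)
$\frac{1}{r{\left(7 - -1 \right)} - \frac{53262}{44273}} = \frac{1}{\left(-3 + \left(7 - -1\right)^{2} + 292 \left(7 - -1\right)\right) - \frac{53262}{44273}} = \frac{1}{\left(-3 + \left(7 + 1\right)^{2} + 292 \left(7 + 1\right)\right) - \frac{53262}{44273}} = \frac{1}{\left(-3 + 8^{2} + 292 \cdot 8\right) - \frac{53262}{44273}} = \frac{1}{\left(-3 + 64 + 2336\right) - \frac{53262}{44273}} = \frac{1}{2397 - \frac{53262}{44273}} = \frac{1}{\frac{106069119}{44273}} = \frac{44273}{106069119}$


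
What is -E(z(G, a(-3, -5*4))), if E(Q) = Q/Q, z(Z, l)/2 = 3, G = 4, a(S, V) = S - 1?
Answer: -1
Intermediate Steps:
a(S, V) = -1 + S
z(Z, l) = 6 (z(Z, l) = 2*3 = 6)
E(Q) = 1
-E(z(G, a(-3, -5*4))) = -1*1 = -1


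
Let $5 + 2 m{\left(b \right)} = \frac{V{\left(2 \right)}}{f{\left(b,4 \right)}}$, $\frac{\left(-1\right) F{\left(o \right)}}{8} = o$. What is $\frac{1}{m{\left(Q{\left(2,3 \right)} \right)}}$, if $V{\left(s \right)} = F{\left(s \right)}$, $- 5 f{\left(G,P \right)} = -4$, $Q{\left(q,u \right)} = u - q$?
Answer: $- \frac{2}{25} \approx -0.08$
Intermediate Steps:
$F{\left(o \right)} = - 8 o$
$f{\left(G,P \right)} = \frac{4}{5}$ ($f{\left(G,P \right)} = \left(- \frac{1}{5}\right) \left(-4\right) = \frac{4}{5}$)
$V{\left(s \right)} = - 8 s$
$m{\left(b \right)} = - \frac{25}{2}$ ($m{\left(b \right)} = - \frac{5}{2} + \frac{\left(-8\right) 2 \frac{1}{\frac{4}{5}}}{2} = - \frac{5}{2} + \frac{\left(-16\right) \frac{5}{4}}{2} = - \frac{5}{2} + \frac{1}{2} \left(-20\right) = - \frac{5}{2} - 10 = - \frac{25}{2}$)
$\frac{1}{m{\left(Q{\left(2,3 \right)} \right)}} = \frac{1}{- \frac{25}{2}} = - \frac{2}{25}$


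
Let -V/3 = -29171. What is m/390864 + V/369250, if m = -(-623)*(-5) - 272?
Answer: 5492505247/24054422000 ≈ 0.22834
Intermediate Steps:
V = 87513 (V = -3*(-29171) = 87513)
m = -3387 (m = -89*35 - 272 = -3115 - 272 = -3387)
m/390864 + V/369250 = -3387/390864 + 87513/369250 = -3387*1/390864 + 87513*(1/369250) = -1129/130288 + 87513/369250 = 5492505247/24054422000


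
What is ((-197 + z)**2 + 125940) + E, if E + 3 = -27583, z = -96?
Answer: 184203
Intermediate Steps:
E = -27586 (E = -3 - 27583 = -27586)
((-197 + z)**2 + 125940) + E = ((-197 - 96)**2 + 125940) - 27586 = ((-293)**2 + 125940) - 27586 = (85849 + 125940) - 27586 = 211789 - 27586 = 184203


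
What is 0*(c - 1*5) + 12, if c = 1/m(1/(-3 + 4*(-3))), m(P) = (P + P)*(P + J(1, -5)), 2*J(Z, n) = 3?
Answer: 12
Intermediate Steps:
J(Z, n) = 3/2 (J(Z, n) = (½)*3 = 3/2)
m(P) = 2*P*(3/2 + P) (m(P) = (P + P)*(P + 3/2) = (2*P)*(3/2 + P) = 2*P*(3/2 + P))
c = -225/43 (c = 1/((3 + 2/(-3 + 4*(-3)))/(-3 + 4*(-3))) = 1/((3 + 2/(-3 - 12))/(-3 - 12)) = 1/((3 + 2/(-15))/(-15)) = 1/(-(3 + 2*(-1/15))/15) = 1/(-(3 - 2/15)/15) = 1/(-1/15*43/15) = 1/(-43/225) = -225/43 ≈ -5.2326)
0*(c - 1*5) + 12 = 0*(-225/43 - 1*5) + 12 = 0*(-225/43 - 5) + 12 = 0*(-440/43) + 12 = 0 + 12 = 12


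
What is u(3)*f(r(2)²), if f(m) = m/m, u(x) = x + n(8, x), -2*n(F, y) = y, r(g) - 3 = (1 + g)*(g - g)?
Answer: 3/2 ≈ 1.5000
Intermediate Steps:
r(g) = 3 (r(g) = 3 + (1 + g)*(g - g) = 3 + (1 + g)*0 = 3 + 0 = 3)
n(F, y) = -y/2
u(x) = x/2 (u(x) = x - x/2 = x/2)
f(m) = 1
u(3)*f(r(2)²) = ((½)*3)*1 = (3/2)*1 = 3/2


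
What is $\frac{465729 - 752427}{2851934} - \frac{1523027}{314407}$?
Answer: $- \frac{2216856171152}{448334006569} \approx -4.9447$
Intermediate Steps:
$\frac{465729 - 752427}{2851934} - \frac{1523027}{314407} = \left(-286698\right) \frac{1}{2851934} - \frac{1523027}{314407} = - \frac{143349}{1425967} - \frac{1523027}{314407} = - \frac{2216856171152}{448334006569}$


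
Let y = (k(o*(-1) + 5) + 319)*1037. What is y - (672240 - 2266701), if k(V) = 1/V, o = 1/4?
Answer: 36584164/19 ≈ 1.9255e+6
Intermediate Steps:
o = ¼ ≈ 0.25000
y = 6289405/19 (y = (1/((¼)*(-1) + 5) + 319)*1037 = (1/(-¼ + 5) + 319)*1037 = (1/(19/4) + 319)*1037 = (4/19 + 319)*1037 = (6065/19)*1037 = 6289405/19 ≈ 3.3102e+5)
y - (672240 - 2266701) = 6289405/19 - (672240 - 2266701) = 6289405/19 - 1*(-1594461) = 6289405/19 + 1594461 = 36584164/19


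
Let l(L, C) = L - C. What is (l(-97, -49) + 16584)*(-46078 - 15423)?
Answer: -1016980536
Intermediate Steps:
(l(-97, -49) + 16584)*(-46078 - 15423) = ((-97 - 1*(-49)) + 16584)*(-46078 - 15423) = ((-97 + 49) + 16584)*(-61501) = (-48 + 16584)*(-61501) = 16536*(-61501) = -1016980536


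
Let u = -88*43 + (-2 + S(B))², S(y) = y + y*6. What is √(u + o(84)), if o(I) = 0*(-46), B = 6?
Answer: 2*I*√546 ≈ 46.733*I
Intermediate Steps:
o(I) = 0
S(y) = 7*y (S(y) = y + 6*y = 7*y)
u = -2184 (u = -88*43 + (-2 + 7*6)² = -3784 + (-2 + 42)² = -3784 + 40² = -3784 + 1600 = -2184)
√(u + o(84)) = √(-2184 + 0) = √(-2184) = 2*I*√546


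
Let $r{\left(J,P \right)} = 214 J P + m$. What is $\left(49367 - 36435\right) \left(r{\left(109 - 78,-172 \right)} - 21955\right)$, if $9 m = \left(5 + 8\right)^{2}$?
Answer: $- \frac{135357407656}{9} \approx -1.504 \cdot 10^{10}$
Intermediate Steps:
$m = \frac{169}{9}$ ($m = \frac{\left(5 + 8\right)^{2}}{9} = \frac{13^{2}}{9} = \frac{1}{9} \cdot 169 = \frac{169}{9} \approx 18.778$)
$r{\left(J,P \right)} = \frac{169}{9} + 214 J P$ ($r{\left(J,P \right)} = 214 J P + \frac{169}{9} = \frac{169}{9} + 214 J P$)
$\left(49367 - 36435\right) \left(r{\left(109 - 78,-172 \right)} - 21955\right) = \left(49367 - 36435\right) \left(\left(\frac{169}{9} + 214 \left(109 - 78\right) \left(-172\right)\right) - 21955\right) = 12932 \left(\left(\frac{169}{9} + 214 \cdot 31 \left(-172\right)\right) - 21955\right) = 12932 \left(\left(\frac{169}{9} - 1141048\right) - 21955\right) = 12932 \left(- \frac{10269263}{9} - 21955\right) = 12932 \left(- \frac{10466858}{9}\right) = - \frac{135357407656}{9}$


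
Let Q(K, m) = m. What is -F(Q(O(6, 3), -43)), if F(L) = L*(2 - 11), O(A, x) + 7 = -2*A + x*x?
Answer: -387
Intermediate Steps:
O(A, x) = -7 + x² - 2*A (O(A, x) = -7 + (-2*A + x*x) = -7 + (-2*A + x²) = -7 + (x² - 2*A) = -7 + x² - 2*A)
F(L) = -9*L (F(L) = L*(-9) = -9*L)
-F(Q(O(6, 3), -43)) = -(-9)*(-43) = -1*387 = -387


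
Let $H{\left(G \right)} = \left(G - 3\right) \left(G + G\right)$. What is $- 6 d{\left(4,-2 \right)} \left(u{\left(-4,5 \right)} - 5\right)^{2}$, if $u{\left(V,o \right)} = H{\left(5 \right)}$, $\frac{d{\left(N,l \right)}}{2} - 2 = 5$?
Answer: $-18900$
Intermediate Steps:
$d{\left(N,l \right)} = 14$ ($d{\left(N,l \right)} = 4 + 2 \cdot 5 = 4 + 10 = 14$)
$H{\left(G \right)} = 2 G \left(-3 + G\right)$ ($H{\left(G \right)} = \left(-3 + G\right) 2 G = 2 G \left(-3 + G\right)$)
$u{\left(V,o \right)} = 20$ ($u{\left(V,o \right)} = 2 \cdot 5 \left(-3 + 5\right) = 2 \cdot 5 \cdot 2 = 20$)
$- 6 d{\left(4,-2 \right)} \left(u{\left(-4,5 \right)} - 5\right)^{2} = \left(-6\right) 14 \left(20 - 5\right)^{2} = - 84 \cdot 15^{2} = \left(-84\right) 225 = -18900$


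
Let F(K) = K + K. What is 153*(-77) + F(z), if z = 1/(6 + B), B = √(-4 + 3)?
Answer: -435885/37 - 2*I/37 ≈ -11781.0 - 0.054054*I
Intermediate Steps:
B = I (B = √(-1) = I ≈ 1.0*I)
z = (6 - I)/37 (z = 1/(6 + I) = (6 - I)/37 ≈ 0.16216 - 0.027027*I)
F(K) = 2*K
153*(-77) + F(z) = 153*(-77) + 2*(6/37 - I/37) = -11781 + (12/37 - 2*I/37) = -435885/37 - 2*I/37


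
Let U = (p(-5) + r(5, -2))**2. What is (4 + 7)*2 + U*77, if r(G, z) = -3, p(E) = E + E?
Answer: 13035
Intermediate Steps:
p(E) = 2*E
U = 169 (U = (2*(-5) - 3)**2 = (-10 - 3)**2 = (-13)**2 = 169)
(4 + 7)*2 + U*77 = (4 + 7)*2 + 169*77 = 11*2 + 13013 = 22 + 13013 = 13035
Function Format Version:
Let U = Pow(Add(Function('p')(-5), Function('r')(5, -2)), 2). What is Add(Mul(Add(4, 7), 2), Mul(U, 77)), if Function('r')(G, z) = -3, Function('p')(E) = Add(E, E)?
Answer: 13035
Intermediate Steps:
Function('p')(E) = Mul(2, E)
U = 169 (U = Pow(Add(Mul(2, -5), -3), 2) = Pow(Add(-10, -3), 2) = Pow(-13, 2) = 169)
Add(Mul(Add(4, 7), 2), Mul(U, 77)) = Add(Mul(Add(4, 7), 2), Mul(169, 77)) = Add(Mul(11, 2), 13013) = Add(22, 13013) = 13035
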